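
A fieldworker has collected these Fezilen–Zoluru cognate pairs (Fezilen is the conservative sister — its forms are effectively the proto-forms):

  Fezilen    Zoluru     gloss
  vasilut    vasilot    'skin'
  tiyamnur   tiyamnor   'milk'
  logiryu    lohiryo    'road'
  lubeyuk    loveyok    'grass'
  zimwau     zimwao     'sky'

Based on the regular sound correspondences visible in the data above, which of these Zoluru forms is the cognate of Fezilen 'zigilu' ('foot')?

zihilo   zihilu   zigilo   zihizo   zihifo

zihilo

logiryu ~ lohiryo — Fezilen g corresponds to Zoluru h between vowels (before a front vowel).
logiryu ~ lohiryo — Fezilen u corresponds to Zoluru o word-finally.
Applying these to Fezilen 'zigilu':
  zigilu → zihilu   (g→h between vowels (before a front vowel))
  zihilu → zihilo   (u→o word-finally)
So the Zoluru cognate is 'zihilo'.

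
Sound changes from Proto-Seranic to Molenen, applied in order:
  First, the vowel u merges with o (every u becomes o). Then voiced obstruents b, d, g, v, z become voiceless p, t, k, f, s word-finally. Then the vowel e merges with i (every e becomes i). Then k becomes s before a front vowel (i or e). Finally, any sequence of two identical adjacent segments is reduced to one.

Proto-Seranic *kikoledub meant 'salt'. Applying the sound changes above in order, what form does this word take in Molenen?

sikolidop

Molenen: start from *kikoledub.
  rule 1 (vowel merger): kikoledub → kikoledob
  rule 2 (final devoicing): kikoledob → kikoledop
  rule 3 (vowel merger): kikoledop → kikolidop
  rule 4 (palatalisation): kikolidop → sikolidop
  rule 5: no change — sikolidop
  ⇒ Molenen sikolidop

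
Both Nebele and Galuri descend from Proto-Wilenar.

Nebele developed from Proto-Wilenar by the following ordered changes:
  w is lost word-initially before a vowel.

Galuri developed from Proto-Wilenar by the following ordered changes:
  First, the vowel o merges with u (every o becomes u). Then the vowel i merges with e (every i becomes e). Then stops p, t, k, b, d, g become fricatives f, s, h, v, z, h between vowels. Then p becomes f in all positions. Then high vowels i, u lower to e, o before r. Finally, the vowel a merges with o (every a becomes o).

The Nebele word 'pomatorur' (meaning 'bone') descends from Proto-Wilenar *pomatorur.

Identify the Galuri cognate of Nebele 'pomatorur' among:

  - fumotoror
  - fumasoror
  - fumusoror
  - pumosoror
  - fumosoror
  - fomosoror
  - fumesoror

fumosoror

Galuri: start from *pomatorur.
  rule 1 (vowel merger): pomatorur → pumaturur
  rule 2: no change — pumaturur
  rule 3 (intervocalic lenition): pumaturur → pumasurur
  rule 4 (unconditioned shift): pumasurur → fumasurur
  rule 5 (pre-rhotic lowering): fumasurur → fumasoror
  rule 6 (vowel merger): fumasoror → fumosoror
  ⇒ Galuri fumosoror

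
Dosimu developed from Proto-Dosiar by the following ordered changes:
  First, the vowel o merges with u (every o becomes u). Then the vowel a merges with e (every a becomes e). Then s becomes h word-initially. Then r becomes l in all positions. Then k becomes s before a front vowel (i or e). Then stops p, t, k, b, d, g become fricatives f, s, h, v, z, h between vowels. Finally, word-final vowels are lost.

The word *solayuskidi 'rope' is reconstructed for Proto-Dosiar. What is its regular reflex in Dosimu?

huleyussiz

Dosimu: *solayuskidi > sulayuskidi > suleyuskidi > huleyuskidi > huleyussidi > huleyussizi > huleyussiz  (by vowel merger, vowel merger, debuccalisation, palatalisation, intervocalic lenition, apocope)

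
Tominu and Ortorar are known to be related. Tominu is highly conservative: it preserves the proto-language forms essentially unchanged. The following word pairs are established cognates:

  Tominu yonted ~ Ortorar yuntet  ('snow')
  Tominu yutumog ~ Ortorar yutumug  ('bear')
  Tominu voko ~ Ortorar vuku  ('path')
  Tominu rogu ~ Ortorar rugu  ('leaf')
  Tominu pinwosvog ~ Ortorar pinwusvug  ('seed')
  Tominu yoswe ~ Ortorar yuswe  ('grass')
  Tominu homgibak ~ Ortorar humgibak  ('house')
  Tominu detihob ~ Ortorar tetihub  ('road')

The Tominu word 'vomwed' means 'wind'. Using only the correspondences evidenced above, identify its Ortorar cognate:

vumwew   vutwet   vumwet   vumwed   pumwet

homgibak ~ humgibak — Tominu o corresponds to Ortorar u after a consonant, before a nasal.
yonted ~ yuntet — Tominu d corresponds to Ortorar t word-finally.
Applying these to Tominu 'vomwed':
  vomwed → vumwed   (o→u after a consonant, before a nasal)
  vumwed → vumwet   (d→t word-finally)
So the Ortorar cognate is 'vumwet'.

vumwet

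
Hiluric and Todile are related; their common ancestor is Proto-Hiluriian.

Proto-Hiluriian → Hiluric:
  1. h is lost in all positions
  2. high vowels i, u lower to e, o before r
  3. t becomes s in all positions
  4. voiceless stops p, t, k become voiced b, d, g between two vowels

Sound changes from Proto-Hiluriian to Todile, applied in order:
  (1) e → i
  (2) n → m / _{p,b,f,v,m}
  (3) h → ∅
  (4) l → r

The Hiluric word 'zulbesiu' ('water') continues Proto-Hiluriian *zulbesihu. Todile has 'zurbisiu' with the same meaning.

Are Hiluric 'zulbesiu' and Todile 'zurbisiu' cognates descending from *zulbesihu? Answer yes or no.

Derive the expected Todile reflex of *zulbesihu:
Todile: start from *zulbesihu.
  rule 1 (vowel merger): zulbesihu → zulbisihu
  rule 2: no change — zulbisihu
  rule 3 (h-loss): zulbisihu → zulbisiu
  rule 4 (unconditioned shift): zulbisiu → zurbisiu
  ⇒ Todile zurbisiu
Todile 'zurbisiu' matches the regular reflex exactly, so the pair is cognate.

yes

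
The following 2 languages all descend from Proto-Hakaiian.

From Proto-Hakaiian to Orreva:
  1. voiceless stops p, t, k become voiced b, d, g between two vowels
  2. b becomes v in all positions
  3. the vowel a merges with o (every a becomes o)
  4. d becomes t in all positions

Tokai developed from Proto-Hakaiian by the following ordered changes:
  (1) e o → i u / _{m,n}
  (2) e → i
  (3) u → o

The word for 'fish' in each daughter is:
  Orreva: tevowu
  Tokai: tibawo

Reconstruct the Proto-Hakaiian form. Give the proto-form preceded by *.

Position 4: Orreva has o, Tokai has a. Tokai preserves a here (none of its changes turn any other segment into a), so the proto-segment is *a.
Position 6: Orreva has u, Tokai has o. Orreva preserves u here (none of its changes turn any other segment into u), so the proto-segment is *u.
Continuing position by position gives *tebawu; check it forward:
Orreva: *tebawu > tevawu > tevowu  (by unconditioned shift, vowel merger)
Tokai: start from *tebawu.
  rule 1: no change — tebawu
  rule 2 (vowel merger): tebawu → tibawu
  rule 3 (vowel merger): tibawu → tibawo
  ⇒ Tokai tibawo
*tebawu is the unique common source.

*tebawu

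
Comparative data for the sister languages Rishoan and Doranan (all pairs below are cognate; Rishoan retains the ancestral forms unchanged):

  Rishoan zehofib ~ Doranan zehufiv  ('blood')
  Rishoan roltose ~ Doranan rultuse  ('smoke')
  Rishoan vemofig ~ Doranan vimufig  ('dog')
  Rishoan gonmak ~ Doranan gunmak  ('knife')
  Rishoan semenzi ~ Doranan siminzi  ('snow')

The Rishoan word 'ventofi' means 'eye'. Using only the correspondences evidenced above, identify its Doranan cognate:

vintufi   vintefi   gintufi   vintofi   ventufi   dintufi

semenzi ~ siminzi — Rishoan e corresponds to Doranan i after a consonant, before a nasal.
zehofib ~ zehufiv, vemofig ~ vimufig — Rishoan o corresponds to Doranan u after a consonant, before a labial obstruent.
Applying these to Rishoan 'ventofi':
  ventofi → vintofi   (e→i after a consonant, before a nasal)
  vintofi → vintufi   (o→u after a consonant, before a labial obstruent)
So the Doranan cognate is 'vintufi'.

vintufi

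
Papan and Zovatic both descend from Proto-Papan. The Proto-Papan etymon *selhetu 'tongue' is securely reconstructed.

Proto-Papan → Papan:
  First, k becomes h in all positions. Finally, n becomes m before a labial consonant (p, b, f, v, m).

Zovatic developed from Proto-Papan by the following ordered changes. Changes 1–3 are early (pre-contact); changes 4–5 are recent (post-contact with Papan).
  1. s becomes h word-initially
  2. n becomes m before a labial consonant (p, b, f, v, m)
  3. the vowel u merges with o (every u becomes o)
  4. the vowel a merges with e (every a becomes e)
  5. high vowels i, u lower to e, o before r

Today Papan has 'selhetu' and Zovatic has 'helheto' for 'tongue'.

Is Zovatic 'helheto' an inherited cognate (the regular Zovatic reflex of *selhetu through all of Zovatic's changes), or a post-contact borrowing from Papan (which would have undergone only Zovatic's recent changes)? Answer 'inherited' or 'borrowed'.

If inherited, *selhetu would pass through all of Zovatic's changes:
Zovatic: *selhetu
  selhetu → helhetu   [debuccalisation]
  helhetu (rule 2 does not apply)
  helhetu → helheto   [vowel merger]
  helheto (rule 4 does not apply)
  helheto (rule 5 does not apply)
  giving Zovatic helheto.
If borrowed from Papan 'selhetu' after the early changes, it would undergo only the recent ones:
  rule 4 (vowel merger): no change (selhetu)
  rule 5 (pre-rhotic lowering): no change (selhetu)
  ⇒ as a loan: selhetu
Zovatic 'helheto' matches the inherited outcome exactly, so it is an inherited cognate, not a loan.

inherited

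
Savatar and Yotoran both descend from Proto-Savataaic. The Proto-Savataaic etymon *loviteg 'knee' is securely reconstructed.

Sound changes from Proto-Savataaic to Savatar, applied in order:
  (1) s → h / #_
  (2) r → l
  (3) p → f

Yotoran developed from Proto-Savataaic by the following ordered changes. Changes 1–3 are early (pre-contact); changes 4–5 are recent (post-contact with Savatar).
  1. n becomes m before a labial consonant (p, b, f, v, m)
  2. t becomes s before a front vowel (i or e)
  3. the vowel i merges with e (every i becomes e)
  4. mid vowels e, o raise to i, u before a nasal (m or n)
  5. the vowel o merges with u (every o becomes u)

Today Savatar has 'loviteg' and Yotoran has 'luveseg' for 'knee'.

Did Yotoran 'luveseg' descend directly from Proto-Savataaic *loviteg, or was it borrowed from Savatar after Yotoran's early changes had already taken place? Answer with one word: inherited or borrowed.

If inherited, *loviteg would pass through all of Yotoran's changes:
Yotoran: *loviteg > loviseg > loveseg > luveseg  (by palatalisation, vowel merger, vowel merger)
If borrowed from Savatar 'loviteg' after the early changes, it would undergo only the recent ones:
  rule 4 (pre-nasal raising): no change (loviteg)
  rule 5 (vowel merger): loviteg → luviteg
  ⇒ as a loan: luviteg
Yotoran 'luveseg' matches the inherited outcome exactly, so it is an inherited cognate, not a loan.

inherited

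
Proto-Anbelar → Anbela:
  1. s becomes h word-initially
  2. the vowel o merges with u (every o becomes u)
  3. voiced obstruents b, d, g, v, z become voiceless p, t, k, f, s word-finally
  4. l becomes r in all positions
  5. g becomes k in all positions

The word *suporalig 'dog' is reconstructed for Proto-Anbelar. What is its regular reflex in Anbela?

hupurarik

Anbela: start from *suporalig.
  rule 1 (debuccalisation): suporalig → huporalig
  rule 2 (vowel merger): huporalig → hupuralig
  rule 3 (final devoicing): hupuralig → hupuralik
  rule 4 (unconditioned shift): hupuralik → hupurarik
  rule 5: no change — hupurarik
  ⇒ Anbela hupurarik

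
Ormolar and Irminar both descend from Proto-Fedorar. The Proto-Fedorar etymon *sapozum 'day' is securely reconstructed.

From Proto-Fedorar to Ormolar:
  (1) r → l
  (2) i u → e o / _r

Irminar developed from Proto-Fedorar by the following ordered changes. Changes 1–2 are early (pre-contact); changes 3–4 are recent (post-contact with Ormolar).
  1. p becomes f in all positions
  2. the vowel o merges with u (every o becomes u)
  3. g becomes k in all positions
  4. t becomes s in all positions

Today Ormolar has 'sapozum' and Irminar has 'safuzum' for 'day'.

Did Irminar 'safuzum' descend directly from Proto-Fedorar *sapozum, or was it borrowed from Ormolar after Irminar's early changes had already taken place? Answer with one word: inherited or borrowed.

If inherited, *sapozum would pass through all of Irminar's changes:
Irminar: start from *sapozum.
  rule 1 (unconditioned shift): sapozum → safozum
  rule 2 (vowel merger): safozum → safuzum
  rule 3: no change — safuzum
  rule 4: no change — safuzum
  ⇒ Irminar safuzum
If borrowed from Ormolar 'sapozum' after the early changes, it would undergo only the recent ones:
  rule 3 (unconditioned shift): no change (sapozum)
  rule 4 (unconditioned shift): no change (sapozum)
  ⇒ as a loan: sapozum
Irminar 'safuzum' matches the inherited outcome exactly, so it is an inherited cognate, not a loan.

inherited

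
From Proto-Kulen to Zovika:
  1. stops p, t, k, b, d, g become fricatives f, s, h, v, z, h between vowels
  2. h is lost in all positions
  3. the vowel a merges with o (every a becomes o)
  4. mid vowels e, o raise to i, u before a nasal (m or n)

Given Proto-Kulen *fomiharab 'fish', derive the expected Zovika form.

fumiorob

Zovika: start from *fomiharab.
  rule 1: no change — fomiharab
  rule 2 (h-loss): fomiharab → fomiarab
  rule 3 (vowel merger): fomiarab → fomiorob
  rule 4 (pre-nasal raising): fomiorob → fumiorob
  ⇒ Zovika fumiorob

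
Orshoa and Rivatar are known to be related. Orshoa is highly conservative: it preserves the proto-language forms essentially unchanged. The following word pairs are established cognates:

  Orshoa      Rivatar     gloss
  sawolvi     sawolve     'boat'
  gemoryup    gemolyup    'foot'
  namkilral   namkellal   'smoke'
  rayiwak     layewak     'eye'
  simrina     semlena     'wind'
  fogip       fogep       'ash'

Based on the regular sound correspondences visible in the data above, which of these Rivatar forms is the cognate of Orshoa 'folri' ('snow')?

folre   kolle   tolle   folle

simrina ~ semlena — Orshoa r corresponds to Rivatar l after a consonant, before a front vowel.
sawolvi ~ sawolve — Orshoa i corresponds to Rivatar e word-finally.
Applying these to Orshoa 'folri':
  folri → folli   (r→l after a consonant, before a front vowel)
  folli → folle   (i→e word-finally)
So the Rivatar cognate is 'folle'.

folle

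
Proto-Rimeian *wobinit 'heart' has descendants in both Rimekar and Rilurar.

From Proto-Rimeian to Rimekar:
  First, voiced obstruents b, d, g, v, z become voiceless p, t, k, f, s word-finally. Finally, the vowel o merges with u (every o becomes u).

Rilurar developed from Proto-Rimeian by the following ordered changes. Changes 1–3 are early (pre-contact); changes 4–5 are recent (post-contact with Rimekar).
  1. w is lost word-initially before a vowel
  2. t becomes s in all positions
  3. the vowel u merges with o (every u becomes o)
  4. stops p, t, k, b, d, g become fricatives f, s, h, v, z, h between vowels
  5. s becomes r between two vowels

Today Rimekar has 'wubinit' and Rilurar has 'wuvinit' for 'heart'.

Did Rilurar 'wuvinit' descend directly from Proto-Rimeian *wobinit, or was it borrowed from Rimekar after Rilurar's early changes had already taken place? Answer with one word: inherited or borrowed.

borrowed

If inherited, *wobinit would pass through all of Rilurar's changes:
Rilurar: *wobinit > obinit > obinis > ovinis  (by glide loss, unconditioned shift, intervocalic lenition)
If borrowed from Rimekar 'wubinit' after the early changes, it would undergo only the recent ones:
  rule 4 (intervocalic lenition): wubinit → wuvinit
  rule 5 (rhotacism): no change (wuvinit)
  ⇒ as a loan: wuvinit
Rilurar 'wuvinit' matches the loan outcome 'wuvinit', not the inherited 'ovinis' — it skipped the early Rilurar changes, so it was borrowed from Rimekar.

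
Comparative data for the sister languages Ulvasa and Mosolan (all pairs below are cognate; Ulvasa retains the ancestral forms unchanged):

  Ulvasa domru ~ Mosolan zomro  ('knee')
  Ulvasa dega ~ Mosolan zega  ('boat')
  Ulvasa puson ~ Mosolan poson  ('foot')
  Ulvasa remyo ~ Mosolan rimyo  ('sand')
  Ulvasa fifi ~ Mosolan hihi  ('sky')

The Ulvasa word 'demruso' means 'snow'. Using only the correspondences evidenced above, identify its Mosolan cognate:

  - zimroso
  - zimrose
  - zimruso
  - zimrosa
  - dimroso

dega ~ zega — Ulvasa d corresponds to Mosolan z word-initially before a front vowel.
remyo ~ rimyo — Ulvasa e corresponds to Mosolan i after a consonant, before a nasal.
puson ~ poson — Ulvasa u corresponds to Mosolan o after a consonant, before a consonant other than r, m, n, p, b, f, v.
Applying these to Ulvasa 'demruso':
  demruso → zemruso   (d→z word-initially before a front vowel)
  zemruso → zimruso   (e→i after a consonant, before a nasal)
  zimruso → zimroso   (u→o after a consonant, before a consonant other than r, m, n, p, b, f, v)
So the Mosolan cognate is 'zimroso'.

zimroso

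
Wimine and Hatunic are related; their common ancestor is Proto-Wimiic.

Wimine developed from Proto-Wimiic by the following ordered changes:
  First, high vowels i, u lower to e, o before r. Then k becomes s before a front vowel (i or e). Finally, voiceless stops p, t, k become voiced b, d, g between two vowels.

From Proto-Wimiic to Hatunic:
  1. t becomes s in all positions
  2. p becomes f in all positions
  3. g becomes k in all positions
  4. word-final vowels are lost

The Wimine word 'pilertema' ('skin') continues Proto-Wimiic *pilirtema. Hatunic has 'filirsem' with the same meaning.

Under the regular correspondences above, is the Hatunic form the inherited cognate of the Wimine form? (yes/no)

yes

Derive the expected Hatunic reflex of *pilirtema:
Hatunic: start from *pilirtema.
  rule 1 (unconditioned shift): pilirtema → pilirsema
  rule 2 (unconditioned shift): pilirsema → filirsema
  rule 3: no change — filirsema
  rule 4 (apocope): filirsema → filirsem
  ⇒ Hatunic filirsem
Hatunic 'filirsem' matches the regular reflex exactly, so the pair is cognate.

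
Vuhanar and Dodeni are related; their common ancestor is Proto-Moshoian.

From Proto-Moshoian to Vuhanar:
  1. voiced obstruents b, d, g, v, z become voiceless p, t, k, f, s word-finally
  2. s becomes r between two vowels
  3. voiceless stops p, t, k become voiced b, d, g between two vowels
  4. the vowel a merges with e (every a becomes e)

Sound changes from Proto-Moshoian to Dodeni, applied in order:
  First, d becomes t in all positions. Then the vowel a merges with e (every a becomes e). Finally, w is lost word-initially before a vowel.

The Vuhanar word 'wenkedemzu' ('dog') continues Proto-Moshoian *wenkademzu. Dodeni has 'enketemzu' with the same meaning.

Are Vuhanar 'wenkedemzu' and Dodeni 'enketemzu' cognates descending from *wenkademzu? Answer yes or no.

yes

Derive the expected Dodeni reflex of *wenkademzu:
Dodeni: start from *wenkademzu.
  rule 1 (unconditioned shift): wenkademzu → wenkatemzu
  rule 2 (vowel merger): wenkatemzu → wenketemzu
  rule 3 (glide loss): wenketemzu → enketemzu
  ⇒ Dodeni enketemzu
Dodeni 'enketemzu' matches the regular reflex exactly, so the pair is cognate.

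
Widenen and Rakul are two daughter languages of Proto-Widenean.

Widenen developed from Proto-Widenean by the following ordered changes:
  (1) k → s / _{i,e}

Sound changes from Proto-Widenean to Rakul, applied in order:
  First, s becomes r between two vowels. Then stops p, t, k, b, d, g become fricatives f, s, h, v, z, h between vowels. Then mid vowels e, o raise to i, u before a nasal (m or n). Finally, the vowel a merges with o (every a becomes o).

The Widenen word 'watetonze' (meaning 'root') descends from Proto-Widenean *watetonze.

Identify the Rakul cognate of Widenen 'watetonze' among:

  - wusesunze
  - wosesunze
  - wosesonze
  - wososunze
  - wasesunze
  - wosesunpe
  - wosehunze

wosesunze

Rakul: *watetonze > wasesonze > wasesunze > wosesunze  (by intervocalic lenition, pre-nasal raising, vowel merger)
The other candidates each miss or misapply at least one Rakul change.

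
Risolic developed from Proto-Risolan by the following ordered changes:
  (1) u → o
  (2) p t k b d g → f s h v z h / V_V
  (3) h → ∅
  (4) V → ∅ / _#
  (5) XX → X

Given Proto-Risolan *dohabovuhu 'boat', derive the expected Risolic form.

Risolic: *dohabovuhu > dohabovoho > dohavovoho > doavovoo > doavovo  (by vowel merger, intervocalic lenition, h-loss, apocope)

doavovo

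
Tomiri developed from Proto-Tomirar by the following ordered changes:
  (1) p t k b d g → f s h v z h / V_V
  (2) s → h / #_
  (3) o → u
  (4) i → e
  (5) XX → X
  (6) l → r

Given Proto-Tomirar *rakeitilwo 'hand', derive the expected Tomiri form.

Tomiri: start from *rakeitilwo.
  rule 1 (intervocalic lenition): rakeitilwo → raheisilwo
  rule 2: no change — raheisilwo
  rule 3 (vowel merger): raheisilwo → raheisilwu
  rule 4 (vowel merger): raheisilwu → raheeselwu
  rule 5 (degemination): raheeselwu → raheselwu
  rule 6 (unconditioned shift): raheselwu → raheserwu
  ⇒ Tomiri raheserwu

raheserwu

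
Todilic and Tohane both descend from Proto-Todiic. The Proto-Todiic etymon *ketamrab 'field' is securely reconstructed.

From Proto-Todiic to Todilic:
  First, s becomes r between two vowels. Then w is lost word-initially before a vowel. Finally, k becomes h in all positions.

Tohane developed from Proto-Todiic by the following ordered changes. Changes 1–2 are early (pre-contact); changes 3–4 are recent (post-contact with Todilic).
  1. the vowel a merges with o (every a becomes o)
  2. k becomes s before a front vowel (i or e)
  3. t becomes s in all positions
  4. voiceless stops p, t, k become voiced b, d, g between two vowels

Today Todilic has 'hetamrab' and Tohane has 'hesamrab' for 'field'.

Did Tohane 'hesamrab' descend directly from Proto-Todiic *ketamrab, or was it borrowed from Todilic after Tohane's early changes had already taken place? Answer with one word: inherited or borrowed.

borrowed

If inherited, *ketamrab would pass through all of Tohane's changes:
Tohane: *ketamrab
  ketamrab → ketomrob   [vowel merger]
  ketomrob → setomrob   [palatalisation]
  setomrob → sesomrob   [unconditioned shift]
  sesomrob (rule 4 does not apply)
  giving Tohane sesomrob.
If borrowed from Todilic 'hetamrab' after the early changes, it would undergo only the recent ones:
  rule 3 (unconditioned shift): hetamrab → hesamrab
  rule 4 (intervocalic voicing): no change (hesamrab)
  ⇒ as a loan: hesamrab
Tohane 'hesamrab' matches the loan outcome 'hesamrab', not the inherited 'sesomrob' — it skipped the early Tohane changes, so it was borrowed from Todilic.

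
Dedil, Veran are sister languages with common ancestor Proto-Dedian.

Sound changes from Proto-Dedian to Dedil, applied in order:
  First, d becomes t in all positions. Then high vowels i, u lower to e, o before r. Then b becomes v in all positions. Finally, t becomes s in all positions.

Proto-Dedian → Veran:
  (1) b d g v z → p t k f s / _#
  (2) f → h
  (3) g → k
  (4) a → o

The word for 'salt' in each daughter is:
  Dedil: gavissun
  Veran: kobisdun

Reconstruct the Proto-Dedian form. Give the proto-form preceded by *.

*gabisdun

Position 1: Dedil has g, Veran has k. Dedil preserves g here (none of its changes turn any other segment into g), so the proto-segment is *g.
Position 6: Dedil has s, Veran has d. Veran preserves d here (none of its changes turn any other segment into d), so the proto-segment is *d.
Position 3: Dedil has v, Veran has b. Veran preserves b here (none of its changes turn any other segment into b), so the proto-segment is *b.
Continuing position by position gives *gabisdun; check it forward:
Dedil: start from *gabisdun.
  rule 1 (unconditioned shift): gabisdun → gabistun
  rule 2: no change — gabistun
  rule 3 (unconditioned shift): gabistun → gavistun
  rule 4 (unconditioned shift): gavistun → gavissun
  ⇒ Dedil gavissun
Veran: *gabisdun > kabisdun > kobisdun  (by unconditioned shift, vowel merger)
Only *gabisdun yields all of Dedil gavissun, Veran kobisdun.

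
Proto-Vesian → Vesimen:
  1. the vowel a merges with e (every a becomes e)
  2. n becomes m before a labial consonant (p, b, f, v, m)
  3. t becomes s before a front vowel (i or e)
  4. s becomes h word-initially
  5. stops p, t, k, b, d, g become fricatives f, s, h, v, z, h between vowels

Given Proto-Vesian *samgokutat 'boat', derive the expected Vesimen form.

hemgohuset

Vesimen: *samgokutat
  samgokutat → semgokutet   [vowel merger]
  semgokutet (rule 2 does not apply)
  semgokutet → semgokuset   [palatalisation]
  semgokuset → hemgokuset   [debuccalisation]
  hemgokuset → hemgohuset   [intervocalic lenition]
  giving Vesimen hemgohuset.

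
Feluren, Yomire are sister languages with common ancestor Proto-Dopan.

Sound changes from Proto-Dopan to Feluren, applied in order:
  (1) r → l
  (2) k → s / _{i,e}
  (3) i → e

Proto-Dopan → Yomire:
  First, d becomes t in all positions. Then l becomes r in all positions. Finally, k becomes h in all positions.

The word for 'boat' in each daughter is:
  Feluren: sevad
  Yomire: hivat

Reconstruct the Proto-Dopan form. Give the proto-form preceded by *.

Position 5: Feluren has d, Yomire has t. Feluren preserves d here (none of its changes turn any other segment into d), so the proto-segment is *d.
Position 2: Feluren has e, Yomire has i. Yomire preserves i here (none of its changes turn any other segment into i), so the proto-segment is *i.
Verify the candidate proto-form against each daughter:
Feluren: start from *kivad.
  rule 1: no change — kivad
  rule 2 (palatalisation): kivad → sivad
  rule 3 (vowel merger): sivad → sevad
  ⇒ Feluren sevad
Yomire: start from *kivad.
  rule 1 (unconditioned shift): kivad → kivat
  rule 2: no change — kivat
  rule 3 (unconditioned shift): kivat → hivat
  ⇒ Yomire hivat
No other proto-form is consistent with every reflex, so the reconstruction is *kivad.

*kivad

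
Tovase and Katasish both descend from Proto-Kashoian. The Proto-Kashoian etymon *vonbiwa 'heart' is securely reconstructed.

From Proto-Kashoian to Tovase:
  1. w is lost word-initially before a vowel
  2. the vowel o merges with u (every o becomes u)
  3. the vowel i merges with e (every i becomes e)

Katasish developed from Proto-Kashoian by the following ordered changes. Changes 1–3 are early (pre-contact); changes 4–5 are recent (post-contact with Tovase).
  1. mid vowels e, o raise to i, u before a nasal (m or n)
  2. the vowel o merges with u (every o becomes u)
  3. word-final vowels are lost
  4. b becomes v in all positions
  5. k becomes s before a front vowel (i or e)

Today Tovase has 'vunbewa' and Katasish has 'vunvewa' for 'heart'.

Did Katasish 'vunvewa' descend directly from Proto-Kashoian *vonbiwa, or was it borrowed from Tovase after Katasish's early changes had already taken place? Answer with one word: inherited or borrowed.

If inherited, *vonbiwa would pass through all of Katasish's changes:
Katasish: start from *vonbiwa.
  rule 1 (pre-nasal raising): vonbiwa → vunbiwa
  rule 2: no change — vunbiwa
  rule 3 (apocope): vunbiwa → vunbiw
  rule 4 (unconditioned shift): vunbiw → vunviw
  rule 5: no change — vunviw
  ⇒ Katasish vunviw
If borrowed from Tovase 'vunbewa' after the early changes, it would undergo only the recent ones:
  rule 4 (unconditioned shift): vunbewa → vunvewa
  rule 5 (palatalisation): no change (vunvewa)
  ⇒ as a loan: vunvewa
Katasish 'vunvewa' matches the loan outcome 'vunvewa', not the inherited 'vunviw' — it skipped the early Katasish changes, so it was borrowed from Tovase.

borrowed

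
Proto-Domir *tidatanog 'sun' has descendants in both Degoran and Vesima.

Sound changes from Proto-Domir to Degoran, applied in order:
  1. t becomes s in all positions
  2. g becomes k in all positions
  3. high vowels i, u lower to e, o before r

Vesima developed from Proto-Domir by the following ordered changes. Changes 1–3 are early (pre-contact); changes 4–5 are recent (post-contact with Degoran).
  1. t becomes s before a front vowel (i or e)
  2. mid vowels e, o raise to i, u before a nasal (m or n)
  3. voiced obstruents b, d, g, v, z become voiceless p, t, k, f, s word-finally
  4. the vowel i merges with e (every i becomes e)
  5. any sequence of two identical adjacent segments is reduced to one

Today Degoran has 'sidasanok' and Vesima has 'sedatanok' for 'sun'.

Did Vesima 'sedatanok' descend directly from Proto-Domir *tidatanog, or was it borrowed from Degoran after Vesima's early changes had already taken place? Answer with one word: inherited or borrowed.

inherited

If inherited, *tidatanog would pass through all of Vesima's changes:
Vesima: start from *tidatanog.
  rule 1 (palatalisation): tidatanog → sidatanog
  rule 2: no change — sidatanog
  rule 3 (final devoicing): sidatanog → sidatanok
  rule 4 (vowel merger): sidatanok → sedatanok
  rule 5: no change — sedatanok
  ⇒ Vesima sedatanok
If borrowed from Degoran 'sidasanok' after the early changes, it would undergo only the recent ones:
  rule 4 (vowel merger): sidasanok → sedasanok
  rule 5 (degemination): no change (sedasanok)
  ⇒ as a loan: sedasanok
Vesima 'sedatanok' matches the inherited outcome exactly, so it is an inherited cognate, not a loan.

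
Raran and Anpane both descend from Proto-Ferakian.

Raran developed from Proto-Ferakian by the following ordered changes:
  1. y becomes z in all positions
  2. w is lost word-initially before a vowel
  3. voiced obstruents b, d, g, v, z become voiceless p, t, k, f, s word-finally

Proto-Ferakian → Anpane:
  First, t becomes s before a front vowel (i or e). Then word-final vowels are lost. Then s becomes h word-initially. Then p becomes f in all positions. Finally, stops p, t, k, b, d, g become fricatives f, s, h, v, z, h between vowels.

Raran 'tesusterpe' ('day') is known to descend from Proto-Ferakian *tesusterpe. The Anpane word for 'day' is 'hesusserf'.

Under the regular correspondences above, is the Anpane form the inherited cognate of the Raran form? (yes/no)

Derive the expected Anpane reflex of *tesusterpe:
Anpane: *tesusterpe > sesusserpe > sesusserp > hesusserp > hesusserf  (by palatalisation, apocope, debuccalisation, unconditioned shift)
Anpane 'hesusserf' matches the regular reflex exactly, so the pair is cognate.

yes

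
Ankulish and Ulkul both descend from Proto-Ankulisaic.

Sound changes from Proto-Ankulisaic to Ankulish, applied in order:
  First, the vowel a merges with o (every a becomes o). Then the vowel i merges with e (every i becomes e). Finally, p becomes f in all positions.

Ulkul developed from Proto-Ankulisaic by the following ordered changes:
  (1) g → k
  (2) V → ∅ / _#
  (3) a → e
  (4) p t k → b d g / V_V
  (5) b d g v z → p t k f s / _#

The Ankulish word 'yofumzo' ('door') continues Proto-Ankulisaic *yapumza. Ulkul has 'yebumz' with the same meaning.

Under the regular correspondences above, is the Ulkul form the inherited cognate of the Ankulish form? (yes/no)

Derive the expected Ulkul reflex of *yapumza:
Ulkul: *yapumza
  yapumza (rule 1 does not apply)
  yapumza → yapumz   [apocope]
  yapumz → yepumz   [vowel merger]
  yepumz → yebumz   [intervocalic voicing]
  yebumz → yebums   [final devoicing]
  giving Ulkul yebums.
The regular Ulkul reflex would be 'yebums', but the attested form is 'yebumz'. The correspondence is irregular, so they are not cognates (the Ulkul form has a different source).

no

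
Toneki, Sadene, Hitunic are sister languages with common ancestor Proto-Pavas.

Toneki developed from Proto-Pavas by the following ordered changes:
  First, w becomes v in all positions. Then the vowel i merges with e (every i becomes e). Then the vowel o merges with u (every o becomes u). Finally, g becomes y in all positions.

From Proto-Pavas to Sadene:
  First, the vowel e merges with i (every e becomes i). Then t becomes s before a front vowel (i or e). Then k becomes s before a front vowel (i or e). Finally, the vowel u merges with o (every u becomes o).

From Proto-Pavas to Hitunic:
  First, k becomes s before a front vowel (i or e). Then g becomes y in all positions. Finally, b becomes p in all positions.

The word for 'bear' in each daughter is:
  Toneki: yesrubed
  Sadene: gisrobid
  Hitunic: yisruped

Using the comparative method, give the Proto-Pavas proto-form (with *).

Position 7: Toneki has e, Sadene has i, Hitunic has e. Hitunic preserves e here (none of its changes turn any other segment into e), so the proto-segment is *e.
Position 5: Toneki has u, Sadene has o, Hitunic has u. Hitunic preserves u here (none of its changes turn any other segment into u), so the proto-segment is *u.
This points to *gisrubed. Verify forward in each daughter:
Toneki: *gisrubed
  gisrubed (rule 1 does not apply)
  gisrubed → gesrubed   [vowel merger]
  gesrubed (rule 3 does not apply)
  gesrubed → yesrubed   [unconditioned shift]
  giving Toneki yesrubed.
Sadene: *gisrubed
  gisrubed → gisrubid   [vowel merger]
  gisrubid (rule 2 does not apply)
  gisrubid (rule 3 does not apply)
  gisrubid → gisrobid   [vowel merger]
  giving Sadene gisrobid.
Hitunic: *gisrubed
  gisrubed (rule 1 does not apply)
  gisrubed → yisrubed   [unconditioned shift]
  yisrubed → yisruped   [unconditioned shift]
  giving Hitunic yisruped.
No other proto-form is consistent with every reflex, so the reconstruction is *gisrubed.

*gisrubed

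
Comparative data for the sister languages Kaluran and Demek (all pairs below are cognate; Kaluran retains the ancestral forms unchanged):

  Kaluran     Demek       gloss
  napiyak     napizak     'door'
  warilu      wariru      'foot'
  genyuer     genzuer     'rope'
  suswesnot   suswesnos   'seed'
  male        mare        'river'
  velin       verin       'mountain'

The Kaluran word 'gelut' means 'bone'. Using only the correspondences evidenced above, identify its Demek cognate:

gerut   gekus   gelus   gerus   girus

gerus

warilu ~ wariru — Kaluran l corresponds to Demek r between vowels (before a back vowel).
suswesnot ~ suswesnos — Kaluran t corresponds to Demek s word-finally.
Applying these to Kaluran 'gelut':
  gelut → gerut   (l→r between vowels (before a back vowel))
  gerut → gerus   (t→s word-finally)
So the Demek cognate is 'gerus'.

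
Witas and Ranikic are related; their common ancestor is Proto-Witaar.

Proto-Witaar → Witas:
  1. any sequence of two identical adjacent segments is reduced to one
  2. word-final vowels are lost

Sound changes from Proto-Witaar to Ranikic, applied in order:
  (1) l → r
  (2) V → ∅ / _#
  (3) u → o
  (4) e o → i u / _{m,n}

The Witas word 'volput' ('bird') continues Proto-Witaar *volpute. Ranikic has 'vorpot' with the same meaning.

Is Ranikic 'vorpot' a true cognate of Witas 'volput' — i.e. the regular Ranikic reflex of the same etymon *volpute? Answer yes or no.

yes

Derive the expected Ranikic reflex of *volpute:
Ranikic: *volpute
  volpute → vorpute   [unconditioned shift]
  vorpute → vorput   [apocope]
  vorput → vorpot   [vowel merger]
  vorpot (rule 4 does not apply)
  giving Ranikic vorpot.
Ranikic 'vorpot' matches the regular reflex exactly, so the pair is cognate.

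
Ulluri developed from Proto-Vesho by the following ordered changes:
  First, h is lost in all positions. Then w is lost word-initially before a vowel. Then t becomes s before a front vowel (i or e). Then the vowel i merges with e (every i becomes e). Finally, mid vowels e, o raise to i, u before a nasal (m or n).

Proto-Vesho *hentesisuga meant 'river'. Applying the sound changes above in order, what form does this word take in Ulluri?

insesesuga

Ulluri: start from *hentesisuga.
  rule 1 (h-loss): hentesisuga → entesisuga
  rule 2: no change — entesisuga
  rule 3 (palatalisation): entesisuga → ensesisuga
  rule 4 (vowel merger): ensesisuga → ensesesuga
  rule 5 (pre-nasal raising): ensesesuga → insesesuga
  ⇒ Ulluri insesesuga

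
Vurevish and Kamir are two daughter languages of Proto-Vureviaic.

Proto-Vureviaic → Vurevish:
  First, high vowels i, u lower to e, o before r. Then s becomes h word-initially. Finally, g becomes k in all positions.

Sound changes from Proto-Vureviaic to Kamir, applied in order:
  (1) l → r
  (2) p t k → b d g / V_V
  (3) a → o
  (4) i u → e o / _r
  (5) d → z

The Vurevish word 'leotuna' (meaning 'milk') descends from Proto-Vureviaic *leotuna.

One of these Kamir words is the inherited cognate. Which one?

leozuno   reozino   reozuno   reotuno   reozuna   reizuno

Kamir: start from *leotuna.
  rule 1 (unconditioned shift): leotuna → reotuna
  rule 2 (intervocalic voicing): reotuna → reoduna
  rule 3 (vowel merger): reoduna → reoduno
  rule 4: no change — reoduno
  rule 5 (unconditioned shift): reoduno → reozuno
  ⇒ Kamir reozuno

reozuno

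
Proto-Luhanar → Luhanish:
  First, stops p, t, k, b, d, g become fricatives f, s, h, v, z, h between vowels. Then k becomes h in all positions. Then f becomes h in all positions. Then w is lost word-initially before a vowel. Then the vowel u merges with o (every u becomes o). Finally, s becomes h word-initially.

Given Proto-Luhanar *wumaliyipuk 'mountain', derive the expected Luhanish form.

Luhanish: *wumaliyipuk > wumaliyifuk > wumaliyifuh > wumaliyihuh > umaliyihuh > omaliyihoh  (by intervocalic lenition, unconditioned shift, unconditioned shift, glide loss, vowel merger)

omaliyihoh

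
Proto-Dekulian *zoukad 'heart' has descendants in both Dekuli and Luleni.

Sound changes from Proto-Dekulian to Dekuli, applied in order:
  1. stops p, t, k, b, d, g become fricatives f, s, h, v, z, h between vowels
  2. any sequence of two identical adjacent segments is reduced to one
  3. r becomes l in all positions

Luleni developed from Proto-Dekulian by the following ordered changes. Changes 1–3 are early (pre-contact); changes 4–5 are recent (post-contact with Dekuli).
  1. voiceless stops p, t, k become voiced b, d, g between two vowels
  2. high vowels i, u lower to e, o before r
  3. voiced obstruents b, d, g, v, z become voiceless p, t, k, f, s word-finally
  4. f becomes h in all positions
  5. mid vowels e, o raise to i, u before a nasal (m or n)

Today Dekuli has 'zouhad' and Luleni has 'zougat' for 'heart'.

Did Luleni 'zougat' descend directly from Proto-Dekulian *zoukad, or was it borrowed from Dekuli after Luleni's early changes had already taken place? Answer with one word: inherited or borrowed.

inherited

If inherited, *zoukad would pass through all of Luleni's changes:
Luleni: *zoukad > zougad > zougat  (by intervocalic voicing, final devoicing)
If borrowed from Dekuli 'zouhad' after the early changes, it would undergo only the recent ones:
  rule 4 (unconditioned shift): no change (zouhad)
  rule 5 (pre-nasal raising): no change (zouhad)
  ⇒ as a loan: zouhad
Luleni 'zougat' matches the inherited outcome exactly, so it is an inherited cognate, not a loan.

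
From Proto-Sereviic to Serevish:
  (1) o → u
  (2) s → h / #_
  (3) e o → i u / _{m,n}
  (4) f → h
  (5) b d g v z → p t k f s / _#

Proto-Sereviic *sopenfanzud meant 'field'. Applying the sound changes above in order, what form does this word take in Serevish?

hupinhanzut

Serevish: *sopenfanzud > supenfanzud > hupenfanzud > hupinfanzud > hupinhanzud > hupinhanzut  (by vowel merger, debuccalisation, pre-nasal raising, unconditioned shift, final devoicing)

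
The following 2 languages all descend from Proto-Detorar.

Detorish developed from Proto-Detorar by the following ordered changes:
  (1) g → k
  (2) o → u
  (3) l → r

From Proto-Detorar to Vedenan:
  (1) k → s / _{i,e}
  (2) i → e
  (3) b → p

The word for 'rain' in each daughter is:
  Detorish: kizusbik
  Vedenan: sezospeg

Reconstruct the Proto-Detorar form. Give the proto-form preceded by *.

*kizosbig

Position 7: Detorish has i, Vedenan has e. Detorish preserves i here (none of its changes turn any other segment into i), so the proto-segment is *i.
Position 4: Detorish has u, Vedenan has o. Vedenan preserves o here (none of its changes turn any other segment into o), so the proto-segment is *o.
Position 6: Detorish has b, Vedenan has p. Detorish preserves b here (none of its changes turn any other segment into b), so the proto-segment is *b.
Verify the candidate proto-form against each daughter:
Detorish: start from *kizosbig.
  rule 1 (unconditioned shift): kizosbig → kizosbik
  rule 2 (vowel merger): kizosbik → kizusbik
  rule 3: no change — kizusbik
  ⇒ Detorish kizusbik
Vedenan: start from *kizosbig.
  rule 1 (palatalisation): kizosbig → sizosbig
  rule 2 (vowel merger): sizosbig → sezosbeg
  rule 3 (unconditioned shift): sezosbeg → sezospeg
  ⇒ Vedenan sezospeg
*kizosbig is the unique common source.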